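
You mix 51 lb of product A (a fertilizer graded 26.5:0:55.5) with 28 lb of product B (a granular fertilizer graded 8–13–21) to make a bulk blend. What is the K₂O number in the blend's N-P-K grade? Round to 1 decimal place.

Total mass = 51 + 28 = 79 lb.
K₂O mass = 55.5%×51 + 21%×28 = 34.185 lb.
% K₂O = 34.185 / 79 = 43.2722%.

43.3% K₂O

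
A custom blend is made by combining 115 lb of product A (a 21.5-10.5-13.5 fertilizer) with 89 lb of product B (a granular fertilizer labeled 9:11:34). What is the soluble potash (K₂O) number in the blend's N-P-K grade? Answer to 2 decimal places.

22.44% K₂O

Total mass = 115 + 89 = 204 lb.
K₂O mass = 13.5%×115 + 34%×89 = 45.785 lb.
% K₂O = 45.785 / 204 = 22.4436%.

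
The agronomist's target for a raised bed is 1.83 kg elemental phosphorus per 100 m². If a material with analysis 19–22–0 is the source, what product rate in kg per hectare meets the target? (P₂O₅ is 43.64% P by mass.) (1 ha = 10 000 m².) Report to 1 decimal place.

1906.1 kg of product per hectare

As P₂O₅: 1.83 / 0.4364 = 4.1934 kg per 100 m².
Product per 100 m² = 4.1934 / 22% = 19.0609 kg.
Convert to per hectare: 19.0609 × 100 = 1906.09 kg.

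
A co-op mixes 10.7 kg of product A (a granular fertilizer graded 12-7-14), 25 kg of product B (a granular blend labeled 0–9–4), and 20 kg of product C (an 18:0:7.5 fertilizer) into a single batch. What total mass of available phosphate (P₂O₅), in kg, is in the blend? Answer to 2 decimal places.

P₂O₅ mass = 7%×10.7 + 9%×25 + 0%×20 = 2.999 kg.

3.00 kg P₂O₅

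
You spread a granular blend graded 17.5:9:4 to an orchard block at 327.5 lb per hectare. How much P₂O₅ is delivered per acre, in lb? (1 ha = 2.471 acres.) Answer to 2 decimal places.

P₂O₅ per hectare = 327.5 × 9% = 29.475 lb.
Convert to per acre: 29.475 × 0.404694 = 11.9284 lb.

11.93 lb P₂O₅ per acre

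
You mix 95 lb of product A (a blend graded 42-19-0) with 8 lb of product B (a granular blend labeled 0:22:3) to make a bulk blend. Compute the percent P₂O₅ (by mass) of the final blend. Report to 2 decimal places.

Total mass = 95 + 8 = 103 lb.
P₂O₅ mass = 19%×95 + 22%×8 = 19.81 lb.
% P₂O₅ = 19.81 / 103 = 19.233%.

19.23% P₂O₅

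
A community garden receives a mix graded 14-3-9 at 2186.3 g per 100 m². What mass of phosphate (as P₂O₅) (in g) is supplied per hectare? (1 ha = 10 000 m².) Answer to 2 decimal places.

6558.90 g P₂O₅ per hectare

P₂O₅ per 100 m² = 2186.3 × 3% = 65.589 g.
Convert to per hectare: 65.589 × 100 = 6558.9 g.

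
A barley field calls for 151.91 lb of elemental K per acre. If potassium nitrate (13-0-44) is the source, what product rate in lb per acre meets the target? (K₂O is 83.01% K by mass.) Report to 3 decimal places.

415.914 lb of product per acre

As K₂O: 151.91 / 0.8301 = 183.002 lb per acre.
Product per acre = 183.002 / 44% = 415.9137 lb.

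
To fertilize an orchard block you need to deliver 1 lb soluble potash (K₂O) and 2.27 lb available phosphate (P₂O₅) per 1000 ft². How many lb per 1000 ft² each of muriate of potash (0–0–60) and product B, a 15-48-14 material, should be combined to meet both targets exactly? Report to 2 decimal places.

0.56 lb muriate of potash, 4.73 lb product B

Per-1000 ft² balance (a = muriate of potash, b = product B):
K₂O: 0.6·a + 0.14·b = 1
P₂O₅: 0·a + 0.48·b = 2.27
Solving simultaneously: a = 0.563194, b = 4.72917.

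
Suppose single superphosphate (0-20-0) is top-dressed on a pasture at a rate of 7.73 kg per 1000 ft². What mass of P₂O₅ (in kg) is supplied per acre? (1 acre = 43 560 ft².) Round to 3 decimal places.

P₂O₅ per 1000 ft² = 7.73 × 20% = 1.546 kg.
Convert to per acre: 1.546 × 43.56 = 67.3438 kg.

67.344 kg P₂O₅ per acre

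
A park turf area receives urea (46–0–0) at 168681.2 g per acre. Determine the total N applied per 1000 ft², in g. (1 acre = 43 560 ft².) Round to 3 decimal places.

1781.298 g N per thousand sq ft

nitrogen per acre = 168681.2 × 46% = 77593.4 g.
Convert to per 1000 ft²: 77593.4 × 0.0229568 = 1781.2983 g.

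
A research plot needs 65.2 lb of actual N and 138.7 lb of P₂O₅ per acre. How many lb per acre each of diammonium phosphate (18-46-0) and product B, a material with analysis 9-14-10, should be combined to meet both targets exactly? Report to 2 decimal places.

With a, b = lb per acre of diammonium phosphate and product B:
N: 0.18·a + 0.09·b = 65.2
P₂O₅: 0.46·a + 0.14·b = 138.7
Eliminate a: (row1) − 0.18/0.46·(row2) → 0.0352174·b = 10.9261, so b = 310.247.
Back-substitute: a = (65.2 − 0.09·310.247) / 0.18 = 207.099.

207.10 lb diammonium phosphate, 310.25 lb product B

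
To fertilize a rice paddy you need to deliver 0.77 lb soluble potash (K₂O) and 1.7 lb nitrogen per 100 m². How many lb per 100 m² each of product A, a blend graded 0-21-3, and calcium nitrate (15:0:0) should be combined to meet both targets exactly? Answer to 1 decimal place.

With a, b = lb per 100 m² of product A and calcium nitrate:
K₂O: 0.03·a + 0·b = 0.77
N: 0·a + 0.15·b = 1.7
Solving simultaneously: a = 25.6667, b = 11.3333.

25.7 lb product A, 11.3 lb calcium nitrate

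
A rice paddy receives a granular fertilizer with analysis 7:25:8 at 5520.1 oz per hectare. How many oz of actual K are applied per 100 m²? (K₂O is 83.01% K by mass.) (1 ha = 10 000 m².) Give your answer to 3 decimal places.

3.666 oz K per hundred sq m

K₂O per hectare = 5520.1 × 8% = 441.608 oz.
Elemental K = 441.608 × 0.8301 = 366.579 oz per hectare.
Convert to per 100 m²: 366.579 × 0.01 = 3.66579 oz.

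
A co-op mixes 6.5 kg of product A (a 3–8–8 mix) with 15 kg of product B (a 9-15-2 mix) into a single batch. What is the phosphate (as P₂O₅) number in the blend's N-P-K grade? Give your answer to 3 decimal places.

12.884% P₂O₅

Total mass = 6.5 + 15 = 21.5 kg.
P₂O₅ mass = 8%×6.5 + 15%×15 = 2.77 kg.
% P₂O₅ = 2.77 / 21.5 = 12.8837%.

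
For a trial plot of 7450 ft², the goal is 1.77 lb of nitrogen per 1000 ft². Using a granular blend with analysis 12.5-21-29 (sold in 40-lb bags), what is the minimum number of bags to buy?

Product per 1000 ft² = 1.77 / 12.5% = 14.16 lb.
Total product = 14.16 × 7450 / 1000 = 105.492 lb.
Bags = ⌈105.492 / 40⌉ = 3.

3 bags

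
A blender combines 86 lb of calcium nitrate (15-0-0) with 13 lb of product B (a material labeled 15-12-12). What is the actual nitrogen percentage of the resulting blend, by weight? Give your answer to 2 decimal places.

Total mass = 86 + 13 = 99 lb.
N mass = 15%×86 + 15%×13 = 14.85 lb.
% N = 14.85 / 99 = 15%.

15.00% N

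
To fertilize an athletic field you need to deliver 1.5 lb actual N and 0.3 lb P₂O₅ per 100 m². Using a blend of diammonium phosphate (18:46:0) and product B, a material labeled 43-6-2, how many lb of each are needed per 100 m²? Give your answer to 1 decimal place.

Let a = lb of diammonium phosphate, b = lb of product B (per 100 m²).
N: 0.18·a + 0.43·b = 1.5
P₂O₅: 0.46·a + 0.06·b = 0.3
Eliminate b: (row1) − 0.43/0.06·(row2) → -3.11667·a = -0.65, so a = 0.208556.
Then b = (0.3 − 0.46·0.208556) / 0.06 = 3.40107.

0.2 lb diammonium phosphate, 3.4 lb product B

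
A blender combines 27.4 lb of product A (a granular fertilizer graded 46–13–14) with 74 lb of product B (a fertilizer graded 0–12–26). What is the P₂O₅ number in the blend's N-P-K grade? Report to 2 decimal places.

Total mass = 27.4 + 74 = 101.4 lb.
P₂O₅ mass = 13%×27.4 + 12%×74 = 12.442 lb.
% P₂O₅ = 12.442 / 101.4 = 12.2702%.

12.27% P₂O₅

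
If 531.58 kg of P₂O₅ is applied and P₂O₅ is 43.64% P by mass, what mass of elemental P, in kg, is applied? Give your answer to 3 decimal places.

231.982 kg P

P = 531.58 × 0.4364 = 231.9815 kg.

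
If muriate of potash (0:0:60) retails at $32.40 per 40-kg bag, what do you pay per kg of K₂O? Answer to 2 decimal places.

K₂O in bag = 40 × 60% = 24 kg.
Cost per kg K₂O = $32.40 / 24 = $1.3500.

$1.35 per kg K₂O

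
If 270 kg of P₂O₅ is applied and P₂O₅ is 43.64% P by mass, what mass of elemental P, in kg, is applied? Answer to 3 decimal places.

117.828 kg P

P = 270 × 0.4364 = 117.828 kg.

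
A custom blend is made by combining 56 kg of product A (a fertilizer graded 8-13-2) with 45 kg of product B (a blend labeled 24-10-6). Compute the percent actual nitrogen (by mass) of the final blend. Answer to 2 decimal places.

15.13% N

Total mass = 56 + 45 = 101 kg.
N mass = 8%×56 + 24%×45 = 15.28 kg.
% N = 15.28 / 101 = 15.1287%.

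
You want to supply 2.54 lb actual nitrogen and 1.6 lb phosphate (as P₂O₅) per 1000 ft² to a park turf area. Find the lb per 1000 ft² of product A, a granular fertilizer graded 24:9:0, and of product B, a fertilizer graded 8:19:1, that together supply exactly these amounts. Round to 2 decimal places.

Per-1000 ft² balance (a = product A, b = product B):
N: 0.24·a + 0.08·b = 2.54
P₂O₅: 0.09·a + 0.19·b = 1.6
Eliminate b: (row1) − 0.08/0.19·(row2) → 0.202105·a = 1.86632, so a = 9.23438.
Then b = (1.6 − 0.09·9.23438) / 0.19 = 4.04688.

9.23 lb product A, 4.05 lb product B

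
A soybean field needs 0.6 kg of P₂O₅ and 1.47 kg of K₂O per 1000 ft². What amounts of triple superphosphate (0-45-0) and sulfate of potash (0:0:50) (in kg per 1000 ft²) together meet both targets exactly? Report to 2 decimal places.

With a, b = kg per 1000 ft² of triple superphosphate and sulfate of potash:
P₂O₅: 0.45·a + 0·b = 0.6
K₂O: 0·a + 0.5·b = 1.47
Solving simultaneously: a = 1.33333, b = 2.94.

1.33 kg triple superphosphate, 2.94 kg sulfate of potash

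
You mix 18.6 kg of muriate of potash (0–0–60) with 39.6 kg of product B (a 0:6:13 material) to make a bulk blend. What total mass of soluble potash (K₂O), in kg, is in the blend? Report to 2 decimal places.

16.31 kg K₂O

K₂O mass = 60%×18.6 + 13%×39.6 = 16.308 kg.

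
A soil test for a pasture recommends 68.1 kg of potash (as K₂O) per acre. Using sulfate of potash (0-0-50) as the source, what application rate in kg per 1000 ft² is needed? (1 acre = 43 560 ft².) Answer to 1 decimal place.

Product per acre = 68.1 / 50% = 136.2 kg.
Convert to per 1000 ft²: 136.2 × 0.0229568 = 3.12672 kg.

3.1 kg of product per thousand sq ft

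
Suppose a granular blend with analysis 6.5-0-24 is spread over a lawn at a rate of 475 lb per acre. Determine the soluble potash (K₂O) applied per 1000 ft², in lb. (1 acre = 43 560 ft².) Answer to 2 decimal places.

K₂O per acre = 475 × 24% = 114 lb.
Convert to per 1000 ft²: 114 × 0.0229568 = 2.61708 lb.

2.62 lb K₂O per thousand sq ft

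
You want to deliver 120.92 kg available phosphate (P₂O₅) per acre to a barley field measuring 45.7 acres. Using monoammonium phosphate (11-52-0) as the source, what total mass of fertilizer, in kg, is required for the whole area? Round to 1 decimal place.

Product per acre = 120.92 / 52% = 232.538 kg.
Total product = 232.538 × 45.7 = 10627.01 kg.

10627.0 kg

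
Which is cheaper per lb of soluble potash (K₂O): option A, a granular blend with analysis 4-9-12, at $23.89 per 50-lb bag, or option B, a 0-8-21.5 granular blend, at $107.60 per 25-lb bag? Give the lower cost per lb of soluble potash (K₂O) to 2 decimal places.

option A: K₂O per bag = 50 × 12% = 6 lb; cost = 23.89 / 6 = $3.9817/lb K₂O.
option B: K₂O per bag = 25 × 21.5% = 5.375 lb; cost = 107.60 / 5.375 = $20.0186/lb K₂O.
option A is cheaper.

$3.98 per lb K₂O (option A)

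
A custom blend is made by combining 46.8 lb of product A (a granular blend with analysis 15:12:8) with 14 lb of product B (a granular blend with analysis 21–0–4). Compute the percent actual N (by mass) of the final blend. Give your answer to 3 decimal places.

Total mass = 46.8 + 14 = 60.8 lb.
N mass = 15%×46.8 + 21%×14 = 9.96 lb.
% N = 9.96 / 60.8 = 16.3816%.

16.382% N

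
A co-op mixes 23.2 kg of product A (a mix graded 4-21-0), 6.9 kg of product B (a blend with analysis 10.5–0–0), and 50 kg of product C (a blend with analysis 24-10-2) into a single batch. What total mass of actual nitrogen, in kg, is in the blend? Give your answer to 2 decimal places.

N mass = 4%×23.2 + 10.5%×6.9 + 24%×50 = 13.6525 kg.

13.65 kg N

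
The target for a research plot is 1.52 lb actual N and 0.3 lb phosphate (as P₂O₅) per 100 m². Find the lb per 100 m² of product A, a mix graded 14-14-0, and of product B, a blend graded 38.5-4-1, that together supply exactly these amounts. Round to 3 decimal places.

Per-100 m² balance (a = product A, b = product B):
N: 0.14·a + 0.385·b = 1.52
P₂O₅: 0.14·a + 0.04·b = 0.3
From row1: a = (1.52 − 0.385·b) / 0.14.
Into row2: 0.14·(1.52 − 0.385·b)/0.14 + 0.04·b = 0.3 → b = 3.53623, a = 1.13251.

1.133 lb product A, 3.536 lb product B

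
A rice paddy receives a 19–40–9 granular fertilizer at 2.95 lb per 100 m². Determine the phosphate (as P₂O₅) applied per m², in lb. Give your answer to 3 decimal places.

P₂O₅ per 100 m² = 2.95 × 40% = 1.18 lb.
Convert to per m²: 1.18 × 0.01 = 0.0118 lb.

0.012 lb P₂O₅ per sq m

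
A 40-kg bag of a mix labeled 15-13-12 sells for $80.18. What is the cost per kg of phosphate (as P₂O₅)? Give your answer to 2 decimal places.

$15.42 per kg P₂O₅

P₂O₅ in bag = 40 × 13% = 5.2 kg.
Cost per kg P₂O₅ = $80.18 / 5.2 = $15.4192.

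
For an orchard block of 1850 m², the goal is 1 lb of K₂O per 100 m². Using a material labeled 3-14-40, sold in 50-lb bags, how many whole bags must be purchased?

1 bags

Product per 100 m² = 1 / 40% = 2.5 lb.
Total product = 2.5 × 1850 / 100 = 46.25 lb.
Bags = ⌈46.25 / 50⌉ = 1.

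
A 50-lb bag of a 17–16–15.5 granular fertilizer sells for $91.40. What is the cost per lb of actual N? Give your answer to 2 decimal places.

N in bag = 50 × 17% = 8.5 lb.
Cost per lb N = $91.40 / 8.5 = $10.7529.

$10.75 per lb N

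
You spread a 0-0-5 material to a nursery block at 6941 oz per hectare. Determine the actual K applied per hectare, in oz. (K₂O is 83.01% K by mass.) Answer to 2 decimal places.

288.09 oz K per hectare

K₂O per hectare = 6941 × 5% = 347.05 oz.
Elemental K = 347.05 × 0.8301 = 288.086 oz per hectare.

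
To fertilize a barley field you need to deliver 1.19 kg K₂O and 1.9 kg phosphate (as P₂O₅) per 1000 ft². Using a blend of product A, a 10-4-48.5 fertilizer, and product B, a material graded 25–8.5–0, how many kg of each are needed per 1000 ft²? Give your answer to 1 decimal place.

2.5 kg product A, 21.2 kg product B

With a, b = kg per 1000 ft² of product A and product B:
K₂O: 0.485·a + 0·b = 1.19
P₂O₅: 0.04·a + 0.085·b = 1.9
Eliminate a: (row1) − 0.485/0.04·(row2) → -1.03063·b = -21.8475, so b = 21.1983.
Back-substitute: a = (1.19 − 0·21.1983) / 0.485 = 2.45361.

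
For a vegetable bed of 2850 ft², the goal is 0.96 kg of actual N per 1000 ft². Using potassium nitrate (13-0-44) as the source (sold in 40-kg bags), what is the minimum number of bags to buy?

Product per 1000 ft² = 0.96 / 13% = 7.38462 kg.
Total product = 7.38462 × 2850 / 1000 = 21.0462 kg.
Bags = ⌈21.0462 / 40⌉ = 1.

1 bags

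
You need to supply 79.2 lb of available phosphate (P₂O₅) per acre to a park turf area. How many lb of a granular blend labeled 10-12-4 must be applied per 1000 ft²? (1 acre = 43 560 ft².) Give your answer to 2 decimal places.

15.15 lb of product per thousand sq ft

Product per acre = 79.2 / 12% = 660 lb.
Convert to per 1000 ft²: 660 × 0.0229568 = 15.1515 lb.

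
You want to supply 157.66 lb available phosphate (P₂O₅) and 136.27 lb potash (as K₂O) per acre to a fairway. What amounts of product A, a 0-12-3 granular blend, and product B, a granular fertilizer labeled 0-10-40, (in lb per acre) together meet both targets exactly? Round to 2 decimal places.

1098.60 lb product A, 258.28 lb product B

Per-acre balance (a = product A, b = product B):
P₂O₅: 0.12·a + 0.1·b = 157.66
K₂O: 0.03·a + 0.4·b = 136.27
From row1: a = (157.66 − 0.1·b) / 0.12.
Into row2: 0.03·(157.66 − 0.1·b)/0.12 + 0.4·b = 136.27 → b = 258.28, a = 1098.6.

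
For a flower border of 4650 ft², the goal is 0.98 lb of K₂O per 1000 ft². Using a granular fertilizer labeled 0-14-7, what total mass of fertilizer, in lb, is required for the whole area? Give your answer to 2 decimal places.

65.10 lb

Product per 1000 ft² = 0.98 / 7% = 14 lb.
Total product = 14 × 4650 / 1000 = 65.1 lb.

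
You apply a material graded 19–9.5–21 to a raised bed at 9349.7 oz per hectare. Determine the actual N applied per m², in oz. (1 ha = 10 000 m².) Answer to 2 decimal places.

nitrogen per hectare = 9349.7 × 19% = 1776.44 oz.
Convert to per m²: 1776.44 × 0.0001 = 0.177644 oz.

0.18 oz N per sq m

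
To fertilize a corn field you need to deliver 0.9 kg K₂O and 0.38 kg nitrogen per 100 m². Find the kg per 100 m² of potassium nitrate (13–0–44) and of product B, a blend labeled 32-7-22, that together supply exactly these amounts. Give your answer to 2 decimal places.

1.82 kg potassium nitrate, 0.45 kg product B

Let a = kg of potassium nitrate, b = kg of product B (per 100 m²).
K₂O: 0.44·a + 0.22·b = 0.9
N: 0.13·a + 0.32·b = 0.38
Eliminate a: (row1) − 0.44/0.13·(row2) → -0.863077·b = -0.386154, so b = 0.447415.
Back-substitute: a = (0.9 − 0.22·0.447415) / 0.44 = 1.82175.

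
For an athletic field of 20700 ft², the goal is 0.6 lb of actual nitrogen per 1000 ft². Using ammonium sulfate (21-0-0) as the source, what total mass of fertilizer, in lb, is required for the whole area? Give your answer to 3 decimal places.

59.143 lb

Product per 1000 ft² = 0.6 / 21% = 2.85714 lb.
Total product = 2.85714 × 20700 / 1000 = 59.1429 lb.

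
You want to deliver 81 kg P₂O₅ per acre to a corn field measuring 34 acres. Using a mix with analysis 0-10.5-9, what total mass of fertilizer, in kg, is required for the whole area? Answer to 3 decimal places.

26228.571 kg

Product per acre = 81 / 10.5% = 771.429 kg.
Total product = 771.429 × 34 = 26228.5714 kg.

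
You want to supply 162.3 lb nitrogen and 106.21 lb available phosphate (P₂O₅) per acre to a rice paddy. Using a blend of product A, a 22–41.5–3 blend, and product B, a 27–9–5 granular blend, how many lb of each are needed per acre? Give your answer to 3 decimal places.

152.517 lb product A, 476.838 lb product B

Let a = lb of product A, b = lb of product B (per acre).
N: 0.22·a + 0.27·b = 162.3
P₂O₅: 0.415·a + 0.09·b = 106.21
Eliminate a: (row1) − 0.22/0.415·(row2) → 0.222289·b = 105.996, so b = 476.8379.
Back-substitute: a = (162.3 − 0.27·476.8379) / 0.22 = 152.5171.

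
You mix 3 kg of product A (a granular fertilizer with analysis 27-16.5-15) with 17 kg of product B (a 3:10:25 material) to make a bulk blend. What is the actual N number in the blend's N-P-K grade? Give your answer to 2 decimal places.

6.60% N

Total mass = 3 + 17 = 20 kg.
N mass = 27%×3 + 3%×17 = 1.32 kg.
% N = 1.32 / 20 = 6.6%.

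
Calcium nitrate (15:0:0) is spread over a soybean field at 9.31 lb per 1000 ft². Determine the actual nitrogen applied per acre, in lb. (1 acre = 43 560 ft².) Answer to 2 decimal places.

nitrogen per 1000 ft² = 9.31 × 15% = 1.3965 lb.
Convert to per acre: 1.3965 × 43.56 = 60.8315 lb.

60.83 lb N per acre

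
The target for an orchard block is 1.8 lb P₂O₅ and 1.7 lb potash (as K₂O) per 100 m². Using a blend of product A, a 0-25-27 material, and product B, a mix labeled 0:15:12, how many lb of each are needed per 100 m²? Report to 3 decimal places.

Per-100 m² balance (a = product A, b = product B):
P₂O₅: 0.25·a + 0.15·b = 1.8
K₂O: 0.27·a + 0.12·b = 1.7
Solving simultaneously: a = 3.71429, b = 5.80952.

3.714 lb product A, 5.810 lb product B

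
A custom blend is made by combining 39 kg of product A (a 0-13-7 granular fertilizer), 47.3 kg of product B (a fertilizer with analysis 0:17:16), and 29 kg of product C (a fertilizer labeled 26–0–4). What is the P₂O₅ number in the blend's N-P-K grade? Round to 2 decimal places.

11.37% P₂O₅

Total mass = 39 + 47.3 + 29 = 115.3 kg.
P₂O₅ mass = 13%×39 + 17%×47.3 + 0%×29 = 13.111 kg.
% P₂O₅ = 13.111 / 115.3 = 11.3712%.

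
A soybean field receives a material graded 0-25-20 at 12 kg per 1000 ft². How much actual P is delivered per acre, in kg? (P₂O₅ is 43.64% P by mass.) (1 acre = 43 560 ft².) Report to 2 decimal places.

57.03 kg P per acre

P₂O₅ per 1000 ft² = 12 × 25% = 3 kg.
Elemental P = 3 × 0.4364 = 1.3092 kg per 1000 ft².
Convert to per acre: 1.3092 × 43.56 = 57.0288 kg.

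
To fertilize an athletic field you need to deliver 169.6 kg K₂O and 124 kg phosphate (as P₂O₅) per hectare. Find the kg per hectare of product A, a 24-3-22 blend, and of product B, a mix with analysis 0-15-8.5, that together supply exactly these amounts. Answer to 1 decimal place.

Per-hectare balance (a = product A, b = product B):
K₂O: 0.22·a + 0.085·b = 169.6
P₂O₅: 0.03·a + 0.15·b = 124
Eliminate b: (row1) − 0.085/0.15·(row2) → 0.203·a = 99.3333, so a = 489.327.
Then b = (124 − 0.03·489.327) / 0.15 = 728.801.

489.3 kg product A, 728.8 kg product B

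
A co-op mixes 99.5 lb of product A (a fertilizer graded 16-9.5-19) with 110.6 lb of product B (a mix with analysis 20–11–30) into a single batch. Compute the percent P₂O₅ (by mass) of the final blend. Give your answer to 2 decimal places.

10.29% P₂O₅

Total mass = 99.5 + 110.6 = 210.1 lb.
P₂O₅ mass = 9.5%×99.5 + 11%×110.6 = 21.6185 lb.
% P₂O₅ = 21.6185 / 210.1 = 10.2896%.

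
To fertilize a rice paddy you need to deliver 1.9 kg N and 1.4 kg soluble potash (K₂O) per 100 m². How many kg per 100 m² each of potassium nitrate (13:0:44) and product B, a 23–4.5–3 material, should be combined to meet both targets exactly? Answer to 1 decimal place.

2.7 kg potassium nitrate, 6.7 kg product B

Let a = kg of potassium nitrate, b = kg of product B (per 100 m²).
N: 0.13·a + 0.23·b = 1.9
K₂O: 0.44·a + 0.03·b = 1.4
Solving simultaneously: a = 2.72354, b = 6.72148.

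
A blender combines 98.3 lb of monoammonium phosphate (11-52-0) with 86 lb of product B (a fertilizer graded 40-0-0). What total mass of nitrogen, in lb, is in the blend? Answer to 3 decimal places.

45.213 lb N

N mass = 11%×98.3 + 40%×86 = 45.213 lb.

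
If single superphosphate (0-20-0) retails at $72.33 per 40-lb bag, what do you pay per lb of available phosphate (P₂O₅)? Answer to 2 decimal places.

$9.04 per lb P₂O₅

P₂O₅ in bag = 40 × 20% = 8 lb.
Cost per lb P₂O₅ = $72.33 / 8 = $9.0412.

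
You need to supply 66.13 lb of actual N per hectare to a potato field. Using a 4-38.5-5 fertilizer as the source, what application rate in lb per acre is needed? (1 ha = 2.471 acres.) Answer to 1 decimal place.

Product per hectare = 66.13 / 4% = 1653.25 lb.
Convert to per acre: 1653.25 × 0.404694 = 669.061 lb.

669.1 lb of product per acre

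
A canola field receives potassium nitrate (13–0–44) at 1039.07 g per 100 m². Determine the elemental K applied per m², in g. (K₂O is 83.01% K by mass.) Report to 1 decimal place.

K₂O per 100 m² = 1039.07 × 44% = 457.191 g.
Elemental K = 457.191 × 0.8301 = 379.514 g per 100 m².
Convert to per m²: 379.514 × 0.01 = 3.79514 g.

3.8 g K per sq m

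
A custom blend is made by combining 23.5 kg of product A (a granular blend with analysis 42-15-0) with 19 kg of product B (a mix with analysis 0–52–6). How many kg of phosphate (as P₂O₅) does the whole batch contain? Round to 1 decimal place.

13.4 kg P₂O₅

P₂O₅ mass = 15%×23.5 + 52%×19 = 13.405 kg.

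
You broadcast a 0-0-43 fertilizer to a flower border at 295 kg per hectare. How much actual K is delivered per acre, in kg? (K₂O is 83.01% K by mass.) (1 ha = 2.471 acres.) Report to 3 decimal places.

42.614 kg K per acre

K₂O per hectare = 295 × 43% = 126.85 kg.
Elemental K = 126.85 × 0.8301 = 105.298 kg per hectare.
Convert to per acre: 105.298 × 0.404694 = 42.6136 kg.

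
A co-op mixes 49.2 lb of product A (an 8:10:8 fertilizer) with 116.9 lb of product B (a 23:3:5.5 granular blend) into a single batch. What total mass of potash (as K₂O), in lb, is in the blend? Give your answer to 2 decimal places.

K₂O mass = 8%×49.2 + 5.5%×116.9 = 10.3655 lb.

10.37 lb K₂O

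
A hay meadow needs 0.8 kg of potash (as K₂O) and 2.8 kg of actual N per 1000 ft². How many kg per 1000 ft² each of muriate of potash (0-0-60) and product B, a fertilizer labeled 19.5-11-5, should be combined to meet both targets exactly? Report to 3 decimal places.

Per-1000 ft² balance (a = muriate of potash, b = product B):
K₂O: 0.6·a + 0.05·b = 0.8
N: 0·a + 0.195·b = 2.8
Solving simultaneously: a = 0.136752, b = 14.35897.

0.137 kg muriate of potash, 14.359 kg product B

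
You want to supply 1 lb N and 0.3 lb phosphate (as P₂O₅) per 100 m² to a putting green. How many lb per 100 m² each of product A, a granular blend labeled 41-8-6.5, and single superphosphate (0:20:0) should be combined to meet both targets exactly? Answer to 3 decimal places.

2.439 lb product A, 0.524 lb single superphosphate

Per-100 m² balance (a = product A, b = single superphosphate):
N: 0.41·a + 0·b = 1
P₂O₅: 0.08·a + 0.2·b = 0.3
From row1: a = (1 − 0·b) / 0.41.
Into row2: 0.08·(1 − 0·b)/0.41 + 0.2·b = 0.3 → b = 0.52439, a = 2.43902.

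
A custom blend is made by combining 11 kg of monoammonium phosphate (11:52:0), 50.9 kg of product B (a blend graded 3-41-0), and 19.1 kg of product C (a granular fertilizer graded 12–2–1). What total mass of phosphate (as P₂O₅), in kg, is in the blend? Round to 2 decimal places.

P₂O₅ mass = 52%×11 + 41%×50.9 + 2%×19.1 = 26.971 kg.

26.97 kg P₂O₅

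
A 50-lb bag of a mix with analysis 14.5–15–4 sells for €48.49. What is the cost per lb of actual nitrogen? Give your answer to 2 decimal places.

N in bag = 50 × 14.5% = 7.25 lb.
Cost per lb N = €48.49 / 7.25 = €6.6883.

€6.69 per lb N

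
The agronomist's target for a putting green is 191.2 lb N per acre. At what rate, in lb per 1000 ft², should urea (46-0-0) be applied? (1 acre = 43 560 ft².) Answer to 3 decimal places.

9.542 lb of product per thousand sq ft

Product per acre = 191.2 / 46% = 415.652 lb.
Convert to per 1000 ft²: 415.652 × 0.0229568 = 9.54206 lb.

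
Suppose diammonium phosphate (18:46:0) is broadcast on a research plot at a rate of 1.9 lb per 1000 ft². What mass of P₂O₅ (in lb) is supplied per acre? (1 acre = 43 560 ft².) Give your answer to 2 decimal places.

P₂O₅ per 1000 ft² = 1.9 × 46% = 0.874 lb.
Convert to per acre: 0.874 × 43.56 = 38.0714 lb.

38.07 lb P₂O₅ per acre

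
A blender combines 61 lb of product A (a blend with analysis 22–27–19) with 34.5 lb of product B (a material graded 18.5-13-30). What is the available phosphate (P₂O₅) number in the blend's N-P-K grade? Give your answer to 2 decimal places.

Total mass = 61 + 34.5 = 95.5 lb.
P₂O₅ mass = 27%×61 + 13%×34.5 = 20.955 lb.
% P₂O₅ = 20.955 / 95.5 = 21.9424%.

21.94% P₂O₅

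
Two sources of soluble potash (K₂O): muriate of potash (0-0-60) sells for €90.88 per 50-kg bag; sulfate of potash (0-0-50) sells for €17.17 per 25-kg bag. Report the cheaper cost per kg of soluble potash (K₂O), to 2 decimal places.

muriate of potash: K₂O per bag = 50 × 60% = 30 kg; cost = 90.88 / 30 = €3.0293/kg K₂O.
sulfate of potash: K₂O per bag = 25 × 50% = 12.5 kg; cost = 17.17 / 12.5 = €1.3736/kg K₂O.
sulfate of potash is cheaper.

€1.37 per kg K₂O (sulfate of potash)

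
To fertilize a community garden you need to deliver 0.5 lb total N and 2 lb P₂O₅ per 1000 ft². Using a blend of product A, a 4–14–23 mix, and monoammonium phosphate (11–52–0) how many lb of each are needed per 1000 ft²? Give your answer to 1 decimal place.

7.4 lb product A, 1.9 lb monoammonium phosphate

With a, b = lb per 1000 ft² of product A and monoammonium phosphate:
N: 0.04·a + 0.11·b = 0.5
P₂O₅: 0.14·a + 0.52·b = 2
Eliminate a: (row1) − 0.04/0.14·(row2) → -0.0385714·b = -0.0714286, so b = 1.85185.
Back-substitute: a = (0.5 − 0.11·1.85185) / 0.04 = 7.40741.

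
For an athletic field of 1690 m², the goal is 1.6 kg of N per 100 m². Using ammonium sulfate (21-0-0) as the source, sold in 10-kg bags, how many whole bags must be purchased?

13 bags

Product per 100 m² = 1.6 / 21% = 7.61905 kg.
Total product = 7.61905 × 1690 / 100 = 128.762 kg.
Bags = ⌈128.762 / 10⌉ = 13.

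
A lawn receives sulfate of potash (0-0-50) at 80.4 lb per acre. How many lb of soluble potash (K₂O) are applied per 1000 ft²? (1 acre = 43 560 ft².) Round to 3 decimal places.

K₂O per acre = 80.4 × 50% = 40.2 lb.
Convert to per 1000 ft²: 40.2 × 0.0229568 = 0.922865 lb.

0.923 lb K₂O per thousand sq ft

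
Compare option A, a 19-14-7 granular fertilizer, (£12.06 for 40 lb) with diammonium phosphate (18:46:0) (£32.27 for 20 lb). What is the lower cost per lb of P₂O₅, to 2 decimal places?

option A: P₂O₅ per bag = 40 × 14% = 5.6 lb; cost = 12.06 / 5.6 = £2.1536/lb P₂O₅.
diammonium phosphate: P₂O₅ per bag = 20 × 46% = 9.2 lb; cost = 32.27 / 9.2 = £3.5076/lb P₂O₅.
option A is cheaper.

£2.15 per lb P₂O₅ (option A)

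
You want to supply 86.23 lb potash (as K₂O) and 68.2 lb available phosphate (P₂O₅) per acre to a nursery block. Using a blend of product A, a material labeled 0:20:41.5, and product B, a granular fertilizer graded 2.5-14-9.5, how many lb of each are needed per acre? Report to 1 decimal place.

Let a = lb of product A, b = lb of product B (per acre).
K₂O: 0.415·a + 0.095·b = 86.23
P₂O₅: 0.2·a + 0.14·b = 68.2
Solving simultaneously: a = 143.049, b = 282.788.

143.0 lb product A, 282.8 lb product B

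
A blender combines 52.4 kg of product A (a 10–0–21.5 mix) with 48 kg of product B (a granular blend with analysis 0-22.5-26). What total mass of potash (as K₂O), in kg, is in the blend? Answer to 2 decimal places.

K₂O mass = 21.5%×52.4 + 26%×48 = 23.746 kg.

23.75 kg K₂O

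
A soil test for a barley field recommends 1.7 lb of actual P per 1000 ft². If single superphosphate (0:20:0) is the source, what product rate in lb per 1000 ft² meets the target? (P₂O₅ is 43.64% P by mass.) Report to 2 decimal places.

As P₂O₅: 1.7 / 0.4364 = 3.89551 lb per 1000 ft².
Product per 1000 ft² = 3.89551 / 20% = 19.4775 lb.

19.48 lb of product per thousand sq ft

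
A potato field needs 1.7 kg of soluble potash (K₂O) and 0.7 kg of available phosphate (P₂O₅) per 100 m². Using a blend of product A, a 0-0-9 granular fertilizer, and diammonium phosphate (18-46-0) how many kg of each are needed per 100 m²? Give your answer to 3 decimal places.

18.889 kg product A, 1.522 kg diammonium phosphate

Per-100 m² balance (a = product A, b = diammonium phosphate):
K₂O: 0.09·a + 0·b = 1.7
P₂O₅: 0·a + 0.46·b = 0.7
Solving simultaneously: a = 18.8889, b = 1.52174.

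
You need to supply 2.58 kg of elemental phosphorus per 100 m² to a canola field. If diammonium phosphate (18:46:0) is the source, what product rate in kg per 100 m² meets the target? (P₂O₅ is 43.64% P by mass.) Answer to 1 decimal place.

12.9 kg of product per hundred sq m

As P₂O₅: 2.58 / 0.4364 = 5.91201 kg per 100 m².
Product per 100 m² = 5.91201 / 46% = 12.8522 kg.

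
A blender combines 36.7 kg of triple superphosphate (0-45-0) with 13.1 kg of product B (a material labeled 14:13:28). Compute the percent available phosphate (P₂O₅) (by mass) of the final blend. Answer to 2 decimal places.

Total mass = 36.7 + 13.1 = 49.8 kg.
P₂O₅ mass = 45%×36.7 + 13%×13.1 = 18.218 kg.
% P₂O₅ = 18.218 / 49.8 = 36.5823%.

36.58% P₂O₅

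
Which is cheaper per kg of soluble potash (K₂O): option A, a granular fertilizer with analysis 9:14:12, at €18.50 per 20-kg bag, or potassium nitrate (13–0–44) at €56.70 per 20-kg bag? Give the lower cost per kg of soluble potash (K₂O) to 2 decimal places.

€6.44 per kg K₂O (potassium nitrate)

option A: K₂O per bag = 20 × 12% = 2.4 kg; cost = 18.50 / 2.4 = €7.7083/kg K₂O.
potassium nitrate: K₂O per bag = 20 × 44% = 8.8 kg; cost = 56.70 / 8.8 = €6.4432/kg K₂O.
potassium nitrate is cheaper.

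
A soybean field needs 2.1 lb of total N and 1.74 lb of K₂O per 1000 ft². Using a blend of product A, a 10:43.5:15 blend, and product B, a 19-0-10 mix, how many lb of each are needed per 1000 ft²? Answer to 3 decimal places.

With a, b = lb per 1000 ft² of product A and product B:
N: 0.1·a + 0.19·b = 2.1
K₂O: 0.15·a + 0.1·b = 1.74
Eliminate b: (row1) − 0.19/0.1·(row2) → -0.185·a = -1.206, so a = 6.51892.
Then b = (1.74 − 0.15·6.51892) / 0.1 = 7.62162.

6.519 lb product A, 7.622 lb product B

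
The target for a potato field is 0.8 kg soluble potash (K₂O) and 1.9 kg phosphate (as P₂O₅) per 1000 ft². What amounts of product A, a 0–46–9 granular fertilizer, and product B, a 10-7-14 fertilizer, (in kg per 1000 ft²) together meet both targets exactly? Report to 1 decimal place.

3.6 kg product A, 3.4 kg product B

With a, b = kg per 1000 ft² of product A and product B:
K₂O: 0.09·a + 0.14·b = 0.8
P₂O₅: 0.46·a + 0.07·b = 1.9
Eliminate a: (row1) − 0.09/0.46·(row2) → 0.126304·b = 0.428261, so b = 3.39071.
Back-substitute: a = (0.8 − 0.14·3.39071) / 0.09 = 3.61446.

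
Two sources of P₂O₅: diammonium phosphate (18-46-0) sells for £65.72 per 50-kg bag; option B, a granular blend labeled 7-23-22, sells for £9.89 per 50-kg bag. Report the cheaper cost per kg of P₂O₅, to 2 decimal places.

diammonium phosphate: P₂O₅ per bag = 50 × 46% = 23 kg; cost = 65.72 / 23 = £2.8574/kg P₂O₅.
option B: P₂O₅ per bag = 50 × 23% = 11.5 kg; cost = 9.89 / 11.5 = £0.8600/kg P₂O₅.
option B is cheaper.

£0.86 per kg P₂O₅ (option B)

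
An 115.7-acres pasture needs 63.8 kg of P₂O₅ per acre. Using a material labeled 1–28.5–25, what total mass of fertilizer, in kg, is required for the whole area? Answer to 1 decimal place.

25900.6 kg

Product per acre = 63.8 / 28.5% = 223.86 kg.
Total product = 223.86 × 115.7 = 25900.56 kg.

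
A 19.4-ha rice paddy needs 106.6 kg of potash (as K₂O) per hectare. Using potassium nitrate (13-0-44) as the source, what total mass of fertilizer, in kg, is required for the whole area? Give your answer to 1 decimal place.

Product per hectare = 106.6 / 44% = 242.273 kg.
Total product = 242.273 × 19.4 = 4700.09 kg.

4700.1 kg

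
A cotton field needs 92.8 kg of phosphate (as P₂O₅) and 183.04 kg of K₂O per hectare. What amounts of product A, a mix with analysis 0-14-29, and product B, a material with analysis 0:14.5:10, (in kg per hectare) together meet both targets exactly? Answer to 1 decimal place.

615.4 kg product A, 45.9 kg product B

Per-hectare balance (a = product A, b = product B):
P₂O₅: 0.14·a + 0.145·b = 92.8
K₂O: 0.29·a + 0.1·b = 183.04
Eliminate b: (row1) − 0.145/0.1·(row2) → -0.2805·a = -172.608, so a = 615.358.
Then b = (183.04 − 0.29·615.358) / 0.1 = 45.861.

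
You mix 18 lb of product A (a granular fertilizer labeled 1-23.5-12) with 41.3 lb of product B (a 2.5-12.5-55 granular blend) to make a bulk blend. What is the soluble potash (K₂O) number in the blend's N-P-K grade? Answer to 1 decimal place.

41.9% K₂O

Total mass = 18 + 41.3 = 59.3 lb.
K₂O mass = 12%×18 + 55%×41.3 = 24.875 lb.
% K₂O = 24.875 / 59.3 = 41.9477%.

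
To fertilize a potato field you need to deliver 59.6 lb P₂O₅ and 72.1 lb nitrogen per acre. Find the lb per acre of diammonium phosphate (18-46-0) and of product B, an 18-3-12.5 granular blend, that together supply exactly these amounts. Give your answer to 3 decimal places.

With a, b = lb per acre of diammonium phosphate and product B:
P₂O₅: 0.46·a + 0.03·b = 59.6
N: 0.18·a + 0.18·b = 72.1
Eliminate b: (row1) − 0.03/0.18·(row2) → 0.43·a = 47.5833, so a = 110.6589.
Then b = (72.1 − 0.18·110.6589) / 0.18 = 289.8966.

110.659 lb diammonium phosphate, 289.897 lb product B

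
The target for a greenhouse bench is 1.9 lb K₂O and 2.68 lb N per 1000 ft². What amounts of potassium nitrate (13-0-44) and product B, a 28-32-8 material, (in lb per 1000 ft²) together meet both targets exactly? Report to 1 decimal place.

2.8 lb potassium nitrate, 8.3 lb product B

Per-1000 ft² balance (a = potassium nitrate, b = product B):
K₂O: 0.44·a + 0.08·b = 1.9
N: 0.13·a + 0.28·b = 2.68
Eliminate a: (row1) − 0.44/0.13·(row2) → -0.867692·b = -7.17077, so b = 8.26418.
Back-substitute: a = (1.9 − 0.08·8.26418) / 0.44 = 2.8156.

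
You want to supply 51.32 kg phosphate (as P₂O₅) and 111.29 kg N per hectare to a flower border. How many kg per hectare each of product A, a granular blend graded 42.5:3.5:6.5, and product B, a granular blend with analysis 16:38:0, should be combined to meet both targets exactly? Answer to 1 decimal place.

Per-hectare balance (a = product A, b = product B):
P₂O₅: 0.035·a + 0.38·b = 51.32
N: 0.425·a + 0.16·b = 111.29
From row1: a = (51.32 − 0.38·b) / 0.035.
Into row2: 0.425·(51.32 − 0.38·b)/0.035 + 0.16·b = 111.29 → b = 114.919, a = 218.595.

218.6 kg product A, 114.9 kg product B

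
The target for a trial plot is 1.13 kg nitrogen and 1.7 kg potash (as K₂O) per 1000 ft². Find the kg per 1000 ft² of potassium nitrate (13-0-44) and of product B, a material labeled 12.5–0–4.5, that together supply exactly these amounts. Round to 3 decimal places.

3.289 kg potassium nitrate, 5.620 kg product B

With a, b = kg per 1000 ft² of potassium nitrate and product B:
N: 0.13·a + 0.125·b = 1.13
K₂O: 0.44·a + 0.045·b = 1.7
Eliminate b: (row1) − 0.125/0.045·(row2) → -1.09222·a = -3.59222, so a = 3.28891.
Then b = (1.7 − 0.44·3.28891) / 0.045 = 5.61953.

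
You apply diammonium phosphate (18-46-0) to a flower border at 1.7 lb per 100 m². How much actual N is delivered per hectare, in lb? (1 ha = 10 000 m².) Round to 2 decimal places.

30.60 lb N per hectare

nitrogen per 100 m² = 1.7 × 18% = 0.306 lb.
Convert to per hectare: 0.306 × 100 = 30.6 lb.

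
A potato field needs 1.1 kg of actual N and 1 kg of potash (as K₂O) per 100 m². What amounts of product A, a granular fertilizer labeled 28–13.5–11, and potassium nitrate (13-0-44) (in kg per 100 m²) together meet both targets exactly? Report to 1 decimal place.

3.3 kg product A, 1.5 kg potassium nitrate

With a, b = kg per 100 m² of product A and potassium nitrate:
N: 0.28·a + 0.13·b = 1.1
K₂O: 0.11·a + 0.44·b = 1
From row1: a = (1.1 − 0.13·b) / 0.28.
Into row2: 0.11·(1.1 − 0.13·b)/0.28 + 0.44·b = 1 → b = 1.46006, a = 3.25069.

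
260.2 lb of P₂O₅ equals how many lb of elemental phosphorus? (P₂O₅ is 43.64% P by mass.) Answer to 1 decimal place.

P = 260.2 × 0.4364 = 113.551 lb.

113.6 lb P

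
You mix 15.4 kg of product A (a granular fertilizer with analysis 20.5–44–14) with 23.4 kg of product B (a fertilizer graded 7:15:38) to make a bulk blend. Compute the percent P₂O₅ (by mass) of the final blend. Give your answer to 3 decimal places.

Total mass = 15.4 + 23.4 = 38.8 kg.
P₂O₅ mass = 44%×15.4 + 15%×23.4 = 10.286 kg.
% P₂O₅ = 10.286 / 38.8 = 26.5103%.

26.510% P₂O₅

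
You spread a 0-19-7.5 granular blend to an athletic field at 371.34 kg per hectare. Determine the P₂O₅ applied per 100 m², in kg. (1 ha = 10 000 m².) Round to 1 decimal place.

0.7 kg P₂O₅ per hundred sq m

P₂O₅ per hectare = 371.34 × 19% = 70.5546 kg.
Convert to per 100 m²: 70.5546 × 0.01 = 0.705546 kg.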